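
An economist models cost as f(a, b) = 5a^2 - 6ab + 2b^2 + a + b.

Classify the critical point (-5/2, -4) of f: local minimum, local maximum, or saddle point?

local minimum

The Hessian of f is constant: H = [[10, -6], [-6, 4]].
det(H) = 10·4 − (-6)² = 4.
det(H) > 0 and tr(H) = 14 > 0, so H is positive definite and the point is a local minimum.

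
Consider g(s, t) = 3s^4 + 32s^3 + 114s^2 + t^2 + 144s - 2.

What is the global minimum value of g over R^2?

-61

g(s,t) separates as P(s) + Q(t) − 2, so its minimum is min P + min Q − 2.
P'(s) = 12(s + 1)(s + 3)(s + 4) vanishes at s ∈ {-4, -3, -1}; Q'(t) = 2t vanishes at t ∈ {0}.
Local minima of P (where P''>0): P(-4)=-32, P(-1)=-59. Local minima of Q: Q(0)=0.
So the global minimum of g is P(-1) + Q(0) − 2 = -59 + 0 − 2 = -61, attained at (-1, 0).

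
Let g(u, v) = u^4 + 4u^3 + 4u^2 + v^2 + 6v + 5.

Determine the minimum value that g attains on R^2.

g(u,v) separates as P(u) + Q(v) + 5, so its minimum is min P + min Q + 5.
P'(u) = 4u(u + 1)(u + 2) vanishes at u ∈ {-2, -1, 0}; Q'(v) = 2v + 6 vanishes at v ∈ {-3}.
Local minima of P (where P''>0): P(-2)=0, P(0)=0. Local minima of Q: Q(-3)=-9.
So the global minimum of g is P(-2) + Q(-3) + 5 = 0 − 9 + 5 = -4, attained at (-2, -3).

-4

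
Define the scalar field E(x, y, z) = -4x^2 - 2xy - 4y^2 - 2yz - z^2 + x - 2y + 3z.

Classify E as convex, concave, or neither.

E is quadratic, so its Hessian is the constant matrix H = [[-8, -2, 0], [-2, -8, -2], [0, -2, -2]].
Leading principal minors: -8, 60, -88.
Signs alternate −, +, − ⇒ H ≺ 0 ⇒ concave.

concave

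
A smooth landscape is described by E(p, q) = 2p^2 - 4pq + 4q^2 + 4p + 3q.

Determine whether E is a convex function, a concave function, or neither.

E is quadratic, so its Hessian is the constant matrix H = [[4, -4], [-4, 8]].
det(H) = 16, tr(H) = 12.
det(H) > 0 and tr(H) > 0, so H is positive definite everywhere: convex.

convex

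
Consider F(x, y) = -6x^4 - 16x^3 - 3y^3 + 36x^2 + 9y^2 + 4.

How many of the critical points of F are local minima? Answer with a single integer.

F separates as a function of x plus a function of y, so ∇F=0 decouples.
∂F/∂x = -24x(x - 1)(x + 3) = 0 at x ∈ {-3, 0, 1}; ∂F/∂y = -9y(y - 2) = 0 at y ∈ {0, 2}.
The Hessian is diagonal: diag(F_xx, F_yy). Second derivatives: F_xx(-3)=-288, F_xx(0)=72, F_xx(1)=-96; F_yy(0)=18, F_yy(2)=-18.
Local minima occur where both diagonal entries positive: (0, 0). Count: 1.

1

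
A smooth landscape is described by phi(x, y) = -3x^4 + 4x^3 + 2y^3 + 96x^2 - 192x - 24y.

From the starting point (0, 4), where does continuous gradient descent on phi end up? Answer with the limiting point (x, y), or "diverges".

(1, 2)

phi is separable, so gradient descent decouples: x follows -∂phi/∂x, y follows -∂phi/∂y.
∂phi/∂x = -12(x - 4)(x - 1)(x + 4); at x=0 this is -192, so x increases.
∂phi/∂y = 6(y - 2)(y + 2); at y=4 this is 72, so y decreases.
x converges to its nearest critical value 1 (a local min of the x-part); y converges to 2. The iterate converges to (1, 2).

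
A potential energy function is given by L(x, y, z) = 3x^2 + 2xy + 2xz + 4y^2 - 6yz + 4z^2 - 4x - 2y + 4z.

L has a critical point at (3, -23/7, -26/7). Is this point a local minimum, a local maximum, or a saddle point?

The Hessian is constant: H = [[6, 2, 2], [2, 8, -6], [2, -6, 8]].
Leading principal minors: Δ₁ = 6, Δ₂ = 44, Δ₃ = 56.
All leading minors are positive, so H is positive definite: a local minimum.

local minimum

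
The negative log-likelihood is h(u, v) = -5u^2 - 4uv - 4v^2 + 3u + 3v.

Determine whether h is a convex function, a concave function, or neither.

h is quadratic, so its Hessian is the constant matrix H = [[-10, -4], [-4, -8]].
det(H) = 64, tr(H) = -18.
det(H) > 0 and tr(H) < 0, so H is negative definite everywhere: concave.

concave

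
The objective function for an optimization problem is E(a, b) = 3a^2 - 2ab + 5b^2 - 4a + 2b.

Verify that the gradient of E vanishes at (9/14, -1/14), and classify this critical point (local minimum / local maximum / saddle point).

∇E = (6a - 2b - 4, -2a + 10b + 2); substituting (9/14, -1/14) gives ∇E = (0, 0), so (9/14, -1/14) is indeed a critical point.
The Hessian of E is constant: H = [[6, -2], [-2, 10]].
det(H) = 6·10 − (-2)² = 56.
det(H) > 0 and tr(H) = 16 > 0, so H is positive definite and the point is a local minimum.

local minimum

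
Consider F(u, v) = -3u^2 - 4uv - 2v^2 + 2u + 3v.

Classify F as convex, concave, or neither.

concave

F is quadratic, so its Hessian is the constant matrix H = [[-6, -4], [-4, -4]].
det(H) = 8, tr(H) = -10.
det(H) > 0 and tr(H) < 0, so H is negative definite everywhere: concave.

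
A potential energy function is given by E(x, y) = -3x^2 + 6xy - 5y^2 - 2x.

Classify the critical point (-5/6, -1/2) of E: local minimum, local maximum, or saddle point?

The Hessian of E is constant: H = [[-6, 6], [6, -10]].
det(H) = (-6)·(-10) − 6² = 24.
det(H) > 0 and tr(H) = -16 < 0, so H is negative definite and the point is a local maximum.

local maximum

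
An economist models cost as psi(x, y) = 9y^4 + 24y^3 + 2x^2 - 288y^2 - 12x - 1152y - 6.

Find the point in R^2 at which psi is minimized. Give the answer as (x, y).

psi(x,y) separates as P(x) + Q(y) − 6, so its minimum is min P + min Q − 6.
P'(x) = 4x - 12 vanishes at x ∈ {3}; Q'(y) = 36(y - 4)(y + 2)(y + 4) vanishes at y ∈ {-4, -2, 4}.
Local minima of P (where P''>0): P(3)=-18. Local minima of Q: Q(-4)=768, Q(4)=-5376.
So the global minimum of psi is P(3) + Q(4) − 6 = -18 − 5376 − 6 = -5400, attained at (3, 4).

(3, 4)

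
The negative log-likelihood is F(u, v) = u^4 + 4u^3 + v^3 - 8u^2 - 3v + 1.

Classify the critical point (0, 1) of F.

The mixed partial ∂²F/∂u∂v is 0, so the Hessian at any point is diag(F_uu, F_vv) = diag(4(3u^2 + 6u - 4), 6v).
At (0, 1): H = diag(-16, 6).
The eigenvalues have opposite signs, so H is indefinite: a saddle point.

saddle point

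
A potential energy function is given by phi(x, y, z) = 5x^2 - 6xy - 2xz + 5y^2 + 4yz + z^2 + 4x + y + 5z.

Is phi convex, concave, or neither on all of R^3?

convex

phi is quadratic, so its Hessian is the constant matrix H = [[10, -6, -2], [-6, 10, 4], [-2, 4, 2]].
Leading principal minors: 10, 64, 24.
All positive ⇒ H ≻ 0 ⇒ convex.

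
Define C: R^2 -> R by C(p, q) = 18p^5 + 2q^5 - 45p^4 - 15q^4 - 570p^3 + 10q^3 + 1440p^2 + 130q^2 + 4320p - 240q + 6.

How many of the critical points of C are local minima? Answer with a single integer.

C separates as a function of p plus a function of q, so ∇C=0 decouples.
∂C/∂p = 90(p - 4)(p - 3)(p + 1)(p + 4) = 0 at p ∈ {-4, -1, 3, 4}; ∂C/∂q = 10(q - 4)(q - 3)(q - 1)(q + 2) = 0 at q ∈ {-2, 1, 3, 4}.
The Hessian is diagonal: diag(C_pp, C_qq). Second derivatives: C_pp(-4)=-15120, C_pp(-1)=5400, C_pp(3)=-2520, C_pp(4)=3600; C_qq(-2)=-900, C_qq(1)=180, C_qq(3)=-100, C_qq(4)=180.
Local minima occur where both diagonal entries positive: (-1, 1), (-1, 4), (4, 1), (4, 4). Count: 4.

4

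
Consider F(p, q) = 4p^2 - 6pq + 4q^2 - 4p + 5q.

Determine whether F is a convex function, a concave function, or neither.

F is quadratic, so its Hessian is the constant matrix H = [[8, -6], [-6, 8]].
det(H) = 28, tr(H) = 16.
det(H) > 0 and tr(H) > 0, so H is positive definite everywhere: convex.

convex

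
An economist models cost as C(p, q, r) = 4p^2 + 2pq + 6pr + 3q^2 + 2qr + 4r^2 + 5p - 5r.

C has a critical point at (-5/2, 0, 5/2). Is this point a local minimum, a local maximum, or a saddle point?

The Hessian is constant: H = [[8, 2, 6], [2, 6, 2], [6, 2, 8]].
Leading principal minors: Δ₁ = 8, Δ₂ = 44, Δ₃ = 152.
All leading minors are positive, so H is positive definite: a local minimum.

local minimum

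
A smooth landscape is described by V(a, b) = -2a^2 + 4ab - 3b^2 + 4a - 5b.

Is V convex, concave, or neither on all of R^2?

V is quadratic, so its Hessian is the constant matrix H = [[-4, 4], [4, -6]].
det(H) = 8, tr(H) = -10.
det(H) > 0 and tr(H) < 0, so H is negative definite everywhere: concave.

concave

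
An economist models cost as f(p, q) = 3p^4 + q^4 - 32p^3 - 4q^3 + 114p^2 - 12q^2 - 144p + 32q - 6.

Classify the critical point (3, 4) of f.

saddle point

The mixed partial ∂²f/∂p∂q is 0, so the Hessian at any point is diag(f_pp, f_qq) = diag(12(3p^2 - 16p + 19), 12(q^2 - 2q - 2)).
At (3, 4): H = diag(-24, 72).
The eigenvalues have opposite signs, so H is indefinite: a saddle point.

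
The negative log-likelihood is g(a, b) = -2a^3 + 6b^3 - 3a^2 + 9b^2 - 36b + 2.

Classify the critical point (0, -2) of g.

The mixed partial ∂²g/∂a∂b is 0, so the Hessian at any point is diag(g_aa, g_bb) = diag(-6(2a + 1), 18(2b + 1)).
At (0, -2): H = diag(-6, -54).
Both eigenvalues are negative, so H is negative definite: a local maximum.

local maximum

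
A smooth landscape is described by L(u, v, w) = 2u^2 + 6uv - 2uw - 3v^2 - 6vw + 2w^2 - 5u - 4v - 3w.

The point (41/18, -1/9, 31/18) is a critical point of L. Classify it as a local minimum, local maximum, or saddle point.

saddle point

The Hessian is constant: H = [[4, 6, -2], [6, -6, -6], [-2, -6, 4]].
Leading principal minors: Δ₁ = 4, Δ₂ = -60, Δ₃ = -216.
The minors fit neither the all-positive nor the alternating-sign pattern, so H is indefinite: a saddle point.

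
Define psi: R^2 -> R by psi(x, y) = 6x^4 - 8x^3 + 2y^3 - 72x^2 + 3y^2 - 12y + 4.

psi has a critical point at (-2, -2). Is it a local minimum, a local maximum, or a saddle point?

saddle point

The mixed partial ∂²psi/∂x∂y is 0, so the Hessian at any point is diag(psi_xx, psi_yy) = diag(24(3x^2 - 2x - 6), 6(2y + 1)).
At (-2, -2): H = diag(240, -18).
The eigenvalues have opposite signs, so H is indefinite: a saddle point.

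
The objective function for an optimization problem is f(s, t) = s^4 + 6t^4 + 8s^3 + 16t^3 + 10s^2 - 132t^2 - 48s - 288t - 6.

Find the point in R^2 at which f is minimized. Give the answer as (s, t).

f(s,t) separates as P(s) + Q(t) − 6, so its minimum is min P + min Q − 6.
P'(s) = 4(s - 1)(s + 3)(s + 4) vanishes at s ∈ {-4, -3, 1}; Q'(t) = 24(t - 3)(t + 1)(t + 4) vanishes at t ∈ {-4, -1, 3}.
Local minima of P (where P''>0): P(-4)=96, P(1)=-29. Local minima of Q: Q(-4)=-448, Q(3)=-1134.
So the global minimum of f is P(1) + Q(3) − 6 = -29 − 1134 − 6 = -1169, attained at (1, 3).

(1, 3)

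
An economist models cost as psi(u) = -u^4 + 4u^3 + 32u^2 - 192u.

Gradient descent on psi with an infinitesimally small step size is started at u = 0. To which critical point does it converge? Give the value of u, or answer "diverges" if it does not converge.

3

psi'(u) = -4(u - 4)(u - 3)(u + 4), so psi'(0) = -192.
Gradient descent moves in the -psi' direction, i.e. u is increasing.
The nearest critical point in that direction is u = 3, where psi'' = 28 > 0 (a local minimum). The iterate converges there.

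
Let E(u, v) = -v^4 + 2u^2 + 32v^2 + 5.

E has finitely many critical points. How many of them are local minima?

1

E separates as a function of u plus a function of v, so ∇E=0 decouples.
∂E/∂u = 4u = 0 at u ∈ {0}; ∂E/∂v = -4v(v - 4)(v + 4) = 0 at v ∈ {-4, 0, 4}.
The Hessian is diagonal: diag(E_uu, E_vv). Second derivatives: E_uu(0)=4; E_vv(-4)=-128, E_vv(0)=64, E_vv(4)=-128.
Local minima occur where both diagonal entries positive: (0, 0). Count: 1.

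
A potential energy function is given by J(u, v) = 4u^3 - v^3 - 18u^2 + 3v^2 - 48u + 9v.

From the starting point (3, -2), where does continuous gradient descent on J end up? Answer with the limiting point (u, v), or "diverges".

J is separable, so gradient descent decouples: u follows -∂J/∂u, v follows -∂J/∂v.
∂J/∂u = 12(u - 4)(u + 1); at u=3 this is -48, so u increases.
∂J/∂v = -3(v - 3)(v + 1); at v=-2 this is -15, so v increases.
u converges to its nearest critical value 4 (a local min of the u-part); v converges to -1. The iterate converges to (4, -1).

(4, -1)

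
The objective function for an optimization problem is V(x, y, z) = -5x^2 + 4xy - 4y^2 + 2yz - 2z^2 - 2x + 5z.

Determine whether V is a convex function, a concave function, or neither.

V is quadratic, so its Hessian is the constant matrix H = [[-10, 4, 0], [4, -8, 2], [0, 2, -4]].
Leading principal minors: -10, 64, -216.
Signs alternate −, +, − ⇒ H ≺ 0 ⇒ concave.

concave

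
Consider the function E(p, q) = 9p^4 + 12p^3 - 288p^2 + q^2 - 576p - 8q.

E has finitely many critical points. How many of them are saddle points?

1

E separates as a function of p plus a function of q, so ∇E=0 decouples.
∂E/∂p = 36(p - 4)(p + 1)(p + 4) = 0 at p ∈ {-4, -1, 4}; ∂E/∂q = 2(q - 4) = 0 at q ∈ {4}.
The Hessian is diagonal: diag(E_pp, E_qq). Second derivatives: E_pp(-4)=864, E_pp(-1)=-540, E_pp(4)=1440; E_qq(4)=2.
Saddle points occur where the two diagonal entries have opposite signs: (-1, 4). Count: 1.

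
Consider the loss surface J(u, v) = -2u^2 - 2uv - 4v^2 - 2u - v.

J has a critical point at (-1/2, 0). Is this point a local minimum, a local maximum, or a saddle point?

local maximum

The Hessian of J is constant: H = [[-4, -2], [-2, -8]].
det(H) = (-4)·(-8) − (-2)² = 28.
det(H) > 0 and tr(H) = -12 < 0, so H is negative definite and the point is a local maximum.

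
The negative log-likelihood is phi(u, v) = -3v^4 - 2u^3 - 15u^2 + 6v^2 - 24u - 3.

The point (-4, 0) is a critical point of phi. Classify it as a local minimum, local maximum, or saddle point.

local minimum

The mixed partial ∂²phi/∂u∂v is 0, so the Hessian at any point is diag(phi_uu, phi_vv) = diag(-6(2u + 5), 12(-3v^2 + 1)).
At (-4, 0): H = diag(18, 12).
Both eigenvalues are positive, so H is positive definite: a local minimum.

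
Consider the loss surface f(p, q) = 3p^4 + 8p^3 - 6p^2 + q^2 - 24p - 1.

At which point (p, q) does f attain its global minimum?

f(p,q) separates as A(p) + B(q) − 1, so its minimum is min A + min B − 1.
A'(p) = 12(p - 1)(p + 1)(p + 2) vanishes at p ∈ {-2, -1, 1}; B'(q) = 2q vanishes at q ∈ {0}.
Local minima of A (where A''>0): A(-2)=8, A(1)=-19. Local minima of B: B(0)=0.
So the global minimum of f is A(1) + B(0) − 1 = -19 + 0 − 1 = -20, attained at (1, 0).

(1, 0)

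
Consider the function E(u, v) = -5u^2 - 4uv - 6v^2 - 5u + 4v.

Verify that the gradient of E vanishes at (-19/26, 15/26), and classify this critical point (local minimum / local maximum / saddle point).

∇E = (-10u - 4v - 5, -4u - 12v + 4); substituting (-19/26, 15/26) gives ∇E = (0, 0), so (-19/26, 15/26) is indeed a critical point.
The Hessian of E is constant: H = [[-10, -4], [-4, -12]].
det(H) = (-10)·(-12) − (-4)² = 104.
det(H) > 0 and tr(H) = -22 < 0, so H is negative definite and the point is a local maximum.

local maximum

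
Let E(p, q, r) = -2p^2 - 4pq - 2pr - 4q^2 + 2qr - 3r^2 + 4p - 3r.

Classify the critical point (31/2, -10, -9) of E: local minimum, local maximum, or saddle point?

The Hessian is constant: H = [[-4, -4, -2], [-4, -8, 2], [-2, 2, -6]].
Leading principal minors: Δ₁ = -4, Δ₂ = 16, Δ₃ = -16.
The minors alternate sign starting negative (−, +, −), so H is negative definite: a local maximum.

local maximum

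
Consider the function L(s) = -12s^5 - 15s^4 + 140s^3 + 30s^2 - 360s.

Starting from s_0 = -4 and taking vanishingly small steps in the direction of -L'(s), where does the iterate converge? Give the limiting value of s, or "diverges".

L'(s) = -60(s - 2)(s - 1)(s + 1)(s + 3), so L'(-4) = -5400.
Gradient descent moves in the -L' direction, i.e. s is increasing.
The nearest critical point in that direction is s = -3, where L'' = 2400 > 0 (a local minimum). The iterate converges there.

-3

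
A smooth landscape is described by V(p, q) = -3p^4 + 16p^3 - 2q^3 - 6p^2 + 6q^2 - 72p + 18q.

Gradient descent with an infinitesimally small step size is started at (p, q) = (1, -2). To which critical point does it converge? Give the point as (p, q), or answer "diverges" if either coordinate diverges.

(2, -1)

V is separable, so gradient descent decouples: p follows -∂V/∂p, q follows -∂V/∂q.
∂V/∂p = -12(p - 3)(p - 2)(p + 1); at p=1 this is -48, so p increases.
∂V/∂q = -6(q - 3)(q + 1); at q=-2 this is -30, so q increases.
p converges to its nearest critical value 2 (a local min of the p-part); q converges to -1. The iterate converges to (2, -1).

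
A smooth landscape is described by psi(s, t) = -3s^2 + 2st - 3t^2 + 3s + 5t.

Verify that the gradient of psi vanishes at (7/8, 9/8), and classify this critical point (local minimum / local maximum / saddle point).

∇psi = (-6s + 2t + 3, 2s - 6t + 5); substituting (7/8, 9/8) gives ∇psi = (0, 0), so (7/8, 9/8) is indeed a critical point.
The Hessian of psi is constant: H = [[-6, 2], [2, -6]].
det(H) = (-6)·(-6) − 2² = 32.
det(H) > 0 and tr(H) = -12 < 0, so H is negative definite and the point is a local maximum.

local maximum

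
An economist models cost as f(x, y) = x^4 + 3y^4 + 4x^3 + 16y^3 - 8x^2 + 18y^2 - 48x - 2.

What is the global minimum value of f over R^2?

-109

f(x,y) separates as P(x) + Q(y) − 2, so its minimum is min P + min Q − 2.
P'(x) = 4(x - 2)(x + 2)(x + 3) vanishes at x ∈ {-3, -2, 2}; Q'(y) = 12y(y + 1)(y + 3) vanishes at y ∈ {-3, -1, 0}.
Local minima of P (where P''>0): P(-3)=45, P(2)=-80. Local minima of Q: Q(-3)=-27, Q(0)=0.
So the global minimum of f is P(2) + Q(-3) − 2 = -80 − 27 − 2 = -109, attained at (2, -3).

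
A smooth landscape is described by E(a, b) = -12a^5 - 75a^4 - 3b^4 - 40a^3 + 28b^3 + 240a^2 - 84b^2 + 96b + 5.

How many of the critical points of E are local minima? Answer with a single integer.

E separates as a function of a plus a function of b, so ∇E=0 decouples.
∂E/∂a = -60a(a - 1)(a + 2)(a + 4) = 0 at a ∈ {-4, -2, 0, 1}; ∂E/∂b = -12(b - 4)(b - 2)(b - 1) = 0 at b ∈ {1, 2, 4}.
The Hessian is diagonal: diag(E_aa, E_bb). Second derivatives: E_aa(-4)=2400, E_aa(-2)=-720, E_aa(0)=480, E_aa(1)=-900; E_bb(1)=-36, E_bb(2)=24, E_bb(4)=-72.
Local minima occur where both diagonal entries positive: (-4, 2), (0, 2). Count: 2.

2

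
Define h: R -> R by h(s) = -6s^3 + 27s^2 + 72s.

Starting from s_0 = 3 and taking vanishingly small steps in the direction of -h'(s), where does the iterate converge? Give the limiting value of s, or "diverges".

-1

h'(s) = -18(s - 4)(s + 1), so h'(3) = 72.
Gradient descent moves in the -h' direction, i.e. s is decreasing.
The nearest critical point in that direction is s = -1, where h'' = 90 > 0 (a local minimum). The iterate converges there.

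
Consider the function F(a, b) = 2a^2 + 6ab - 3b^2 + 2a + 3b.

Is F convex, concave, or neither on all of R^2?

F is quadratic, so its Hessian is the constant matrix H = [[4, 6], [6, -6]].
det(H) = -60, tr(H) = -2.
det(H) < 0, so H is indefinite: neither convex nor concave.

neither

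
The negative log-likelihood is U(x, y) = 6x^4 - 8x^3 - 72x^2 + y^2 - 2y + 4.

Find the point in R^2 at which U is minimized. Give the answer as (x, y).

U(x,y) separates as P(x) + Q(y) + 4, so its minimum is min P + min Q + 4.
P'(x) = 24x(x - 3)(x + 2) vanishes at x ∈ {-2, 0, 3}; Q'(y) = 2y - 2 vanishes at y ∈ {1}.
Local minima of P (where P''>0): P(-2)=-128, P(3)=-378. Local minima of Q: Q(1)=-1.
So the global minimum of U is P(3) + Q(1) + 4 = -378 − 1 + 4 = -375, attained at (3, 1).

(3, 1)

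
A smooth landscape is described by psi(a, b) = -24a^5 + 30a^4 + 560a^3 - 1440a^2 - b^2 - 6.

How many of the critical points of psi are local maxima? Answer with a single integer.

psi separates as a function of a plus a function of b, so ∇psi=0 decouples.
∂psi/∂a = -120a(a - 3)(a - 2)(a + 4) = 0 at a ∈ {-4, 0, 2, 3}; ∂psi/∂b = -2b = 0 at b ∈ {0}.
The Hessian is diagonal: diag(psi_aa, psi_bb). Second derivatives: psi_aa(-4)=20160, psi_aa(0)=-2880, psi_aa(2)=1440, psi_aa(3)=-2520; psi_bb(0)=-2.
Local maxima occur where both diagonal entries negative: (0, 0), (3, 0). Count: 2.

2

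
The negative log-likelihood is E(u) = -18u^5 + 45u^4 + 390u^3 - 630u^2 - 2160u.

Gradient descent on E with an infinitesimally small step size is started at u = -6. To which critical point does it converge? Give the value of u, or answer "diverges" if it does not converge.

-3

E'(u) = -90(u - 4)(u - 2)(u + 1)(u + 3), so E'(-6) = -108000.
Gradient descent moves in the -E' direction, i.e. u is increasing.
The nearest critical point in that direction is u = -3, where E'' = 6300 > 0 (a local minimum). The iterate converges there.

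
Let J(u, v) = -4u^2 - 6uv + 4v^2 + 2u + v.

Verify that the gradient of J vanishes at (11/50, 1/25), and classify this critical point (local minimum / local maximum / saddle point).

∇J = (-8u - 6v + 2, -6u + 8v + 1); substituting (11/50, 1/25) gives ∇J = (0, 0), so (11/50, 1/25) is indeed a critical point.
The Hessian of J is constant: H = [[-8, -6], [-6, 8]].
det(H) = (-8)·8 − (-6)² = -100.
Since det(H) < 0, H is indefinite and the critical point is a saddle point.

saddle point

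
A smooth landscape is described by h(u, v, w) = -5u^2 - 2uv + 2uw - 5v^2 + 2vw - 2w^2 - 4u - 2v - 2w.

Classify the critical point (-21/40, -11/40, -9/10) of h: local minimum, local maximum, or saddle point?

The Hessian is constant: H = [[-10, -2, 2], [-2, -10, 2], [2, 2, -4]].
Leading principal minors: Δ₁ = -10, Δ₂ = 96, Δ₃ = -320.
The minors alternate sign starting negative (−, +, −), so H is negative definite: a local maximum.

local maximum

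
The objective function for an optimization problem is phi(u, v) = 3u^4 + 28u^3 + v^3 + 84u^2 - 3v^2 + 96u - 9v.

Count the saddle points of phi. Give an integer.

phi separates as a function of u plus a function of v, so ∇phi=0 decouples.
∂phi/∂u = 12(u + 1)(u + 2)(u + 4) = 0 at u ∈ {-4, -2, -1}; ∂phi/∂v = 3(v - 3)(v + 1) = 0 at v ∈ {-1, 3}.
The Hessian is diagonal: diag(phi_uu, phi_vv). Second derivatives: phi_uu(-4)=72, phi_uu(-2)=-24, phi_uu(-1)=36; phi_vv(-1)=-12, phi_vv(3)=12.
Saddle points occur where the two diagonal entries have opposite signs: (-4, -1), (-2, 3), (-1, -1). Count: 3.

3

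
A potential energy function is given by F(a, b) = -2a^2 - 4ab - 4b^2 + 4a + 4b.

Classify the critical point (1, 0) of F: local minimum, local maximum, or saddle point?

local maximum

The Hessian of F is constant: H = [[-4, -4], [-4, -8]].
det(H) = (-4)·(-8) − (-4)² = 16.
det(H) > 0 and tr(H) = -12 < 0, so H is negative definite and the point is a local maximum.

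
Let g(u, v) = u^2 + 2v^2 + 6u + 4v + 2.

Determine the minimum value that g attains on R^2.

g(u,v) separates as P(u) + Q(v) + 2, so its minimum is min P + min Q + 2.
P'(u) = 2u + 6 vanishes at u ∈ {-3}; Q'(v) = 4v + 4 vanishes at v ∈ {-1}.
Local minima of P (where P''>0): P(-3)=-9. Local minima of Q: Q(-1)=-2.
So the global minimum of g is P(-3) + Q(-1) + 2 = -9 − 2 + 2 = -9, attained at (-3, -1).

-9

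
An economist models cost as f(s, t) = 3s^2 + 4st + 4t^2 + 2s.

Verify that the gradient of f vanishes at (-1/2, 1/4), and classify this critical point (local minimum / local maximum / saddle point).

local minimum

∇f = (6s + 4t + 2, 4s + 8t); substituting (-1/2, 1/4) gives ∇f = (0, 0), so (-1/2, 1/4) is indeed a critical point.
The Hessian of f is constant: H = [[6, 4], [4, 8]].
det(H) = 6·8 − 4² = 32.
det(H) > 0 and tr(H) = 14 > 0, so H is positive definite and the point is a local minimum.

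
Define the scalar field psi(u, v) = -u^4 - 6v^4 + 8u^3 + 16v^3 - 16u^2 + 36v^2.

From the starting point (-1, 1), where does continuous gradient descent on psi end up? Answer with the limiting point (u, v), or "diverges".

psi is separable, so gradient descent decouples: u follows -∂psi/∂u, v follows -∂psi/∂v.
∂psi/∂u = -4u(u - 4)(u - 2); at u=-1 this is 60, so u decreases.
∂psi/∂v = -24v(v - 3)(v + 1); at v=1 this is 96, so v decreases.
The u-coordinate has no critical point in that direction and runs off to infinity.

diverges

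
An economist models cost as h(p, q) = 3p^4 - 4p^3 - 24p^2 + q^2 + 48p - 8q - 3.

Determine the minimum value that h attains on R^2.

h(p,q) separates as A(p) + B(q) − 3, so its minimum is min A + min B − 3.
A'(p) = 12(p - 2)(p - 1)(p + 2) vanishes at p ∈ {-2, 1, 2}; B'(q) = 2q - 8 vanishes at q ∈ {4}.
Local minima of A (where A''>0): A(-2)=-112, A(2)=16. Local minima of B: B(4)=-16.
So the global minimum of h is A(-2) + B(4) − 3 = -112 − 16 − 3 = -131, attained at (-2, 4).

-131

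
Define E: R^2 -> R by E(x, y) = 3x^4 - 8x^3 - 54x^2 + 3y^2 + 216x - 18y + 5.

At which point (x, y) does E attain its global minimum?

(-3, 3)

E(x,y) separates as P(x) + Q(y) + 5, so its minimum is min P + min Q + 5.
P'(x) = 12(x - 3)(x - 2)(x + 3) vanishes at x ∈ {-3, 2, 3}; Q'(y) = 6y - 18 vanishes at y ∈ {3}.
Local minima of P (where P''>0): P(-3)=-675, P(3)=189. Local minima of Q: Q(3)=-27.
So the global minimum of E is P(-3) + Q(3) + 5 = -675 − 27 + 5 = -697, attained at (-3, 3).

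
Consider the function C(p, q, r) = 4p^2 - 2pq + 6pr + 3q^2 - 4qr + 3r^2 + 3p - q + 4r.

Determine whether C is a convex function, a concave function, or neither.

C is quadratic, so its Hessian is the constant matrix H = [[8, -2, 6], [-2, 6, -4], [6, -4, 6]].
Leading principal minors: 8, 44, 16.
All positive ⇒ H ≻ 0 ⇒ convex.

convex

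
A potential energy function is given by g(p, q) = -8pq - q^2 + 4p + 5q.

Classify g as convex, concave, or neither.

neither

g is quadratic, so its Hessian is the constant matrix H = [[0, -8], [-8, -2]].
det(H) = -64, tr(H) = -2.
det(H) < 0, so H is indefinite: neither convex nor concave.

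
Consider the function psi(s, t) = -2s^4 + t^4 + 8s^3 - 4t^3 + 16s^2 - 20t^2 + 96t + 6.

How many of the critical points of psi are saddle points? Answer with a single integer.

psi separates as a function of s plus a function of t, so ∇psi=0 decouples.
∂psi/∂s = -8s(s - 4)(s + 1) = 0 at s ∈ {-1, 0, 4}; ∂psi/∂t = 4(t - 4)(t - 2)(t + 3) = 0 at t ∈ {-3, 2, 4}.
The Hessian is diagonal: diag(psi_ss, psi_tt). Second derivatives: psi_ss(-1)=-40, psi_ss(0)=32, psi_ss(4)=-160; psi_tt(-3)=140, psi_tt(2)=-40, psi_tt(4)=56.
Saddle points occur where the two diagonal entries have opposite signs: (-1, -3), (-1, 4), (0, 2), (4, -3), (4, 4). Count: 5.

5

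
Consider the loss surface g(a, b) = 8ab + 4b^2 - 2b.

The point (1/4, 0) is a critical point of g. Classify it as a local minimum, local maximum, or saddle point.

The Hessian of g is constant: H = [[0, 8], [8, 8]].
det(H) = 0·8 − 8² = -64.
Since det(H) < 0, H is indefinite and the critical point is a saddle point.

saddle point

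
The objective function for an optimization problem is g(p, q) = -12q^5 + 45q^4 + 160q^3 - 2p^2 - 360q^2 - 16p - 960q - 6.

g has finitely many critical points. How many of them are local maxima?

g separates as a function of p plus a function of q, so ∇g=0 decouples.
∂g/∂p = -4(p + 4) = 0 at p ∈ {-4}; ∂g/∂q = -60(q - 4)(q - 2)(q + 1)(q + 2) = 0 at q ∈ {-2, -1, 2, 4}.
The Hessian is diagonal: diag(g_pp, g_qq). Second derivatives: g_pp(-4)=-4; g_qq(-2)=1440, g_qq(-1)=-900, g_qq(2)=1440, g_qq(4)=-3600.
Local maxima occur where both diagonal entries negative: (-4, -1), (-4, 4). Count: 2.

2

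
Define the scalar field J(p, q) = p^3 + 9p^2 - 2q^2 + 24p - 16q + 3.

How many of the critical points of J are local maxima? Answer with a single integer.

1

J separates as a function of p plus a function of q, so ∇J=0 decouples.
∂J/∂p = 3(p + 2)(p + 4) = 0 at p ∈ {-4, -2}; ∂J/∂q = -4(q + 4) = 0 at q ∈ {-4}.
The Hessian is diagonal: diag(J_pp, J_qq). Second derivatives: J_pp(-4)=-6, J_pp(-2)=6; J_qq(-4)=-4.
Local maxima occur where both diagonal entries negative: (-4, -4). Count: 1.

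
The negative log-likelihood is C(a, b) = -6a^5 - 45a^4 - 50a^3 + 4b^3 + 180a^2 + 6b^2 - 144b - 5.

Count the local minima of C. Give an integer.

2

C separates as a function of a plus a function of b, so ∇C=0 decouples.
∂C/∂a = -30a(a - 1)(a + 3)(a + 4) = 0 at a ∈ {-4, -3, 0, 1}; ∂C/∂b = 12(b - 3)(b + 4) = 0 at b ∈ {-4, 3}.
The Hessian is diagonal: diag(C_aa, C_bb). Second derivatives: C_aa(-4)=600, C_aa(-3)=-360, C_aa(0)=360, C_aa(1)=-600; C_bb(-4)=-84, C_bb(3)=84.
Local minima occur where both diagonal entries positive: (-4, 3), (0, 3). Count: 2.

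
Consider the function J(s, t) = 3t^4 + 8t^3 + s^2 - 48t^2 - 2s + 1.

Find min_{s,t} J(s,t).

J(s,t) separates as P(s) + Q(t) + 1, so its minimum is min P + min Q + 1.
P'(s) = 2s - 2 vanishes at s ∈ {1}; Q'(t) = 12t(t - 2)(t + 4) vanishes at t ∈ {-4, 0, 2}.
Local minima of P (where P''>0): P(1)=-1. Local minima of Q: Q(-4)=-512, Q(2)=-80.
So the global minimum of J is P(1) + Q(-4) + 1 = -1 − 512 + 1 = -512, attained at (1, -4).

-512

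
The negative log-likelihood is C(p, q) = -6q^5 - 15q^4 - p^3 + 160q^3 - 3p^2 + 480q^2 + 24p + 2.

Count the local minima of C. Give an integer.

C separates as a function of p plus a function of q, so ∇C=0 decouples.
∂C/∂p = -3(p - 2)(p + 4) = 0 at p ∈ {-4, 2}; ∂C/∂q = -30q(q - 4)(q + 2)(q + 4) = 0 at q ∈ {-4, -2, 0, 4}.
The Hessian is diagonal: diag(C_pp, C_qq). Second derivatives: C_pp(-4)=18, C_pp(2)=-18; C_qq(-4)=1920, C_qq(-2)=-720, C_qq(0)=960, C_qq(4)=-5760.
Local minima occur where both diagonal entries positive: (-4, -4), (-4, 0). Count: 2.

2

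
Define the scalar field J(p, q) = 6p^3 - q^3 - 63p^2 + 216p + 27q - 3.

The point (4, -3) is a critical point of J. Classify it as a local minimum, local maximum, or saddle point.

local minimum

The mixed partial ∂²J/∂p∂q is 0, so the Hessian at any point is diag(J_pp, J_qq) = diag(18(2p - 7), -6q).
At (4, -3): H = diag(18, 18).
Both eigenvalues are positive, so H is positive definite: a local minimum.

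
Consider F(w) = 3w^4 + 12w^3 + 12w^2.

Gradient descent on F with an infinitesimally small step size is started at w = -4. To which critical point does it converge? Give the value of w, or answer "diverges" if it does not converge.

-2

F'(w) = 12w(w + 1)(w + 2), so F'(-4) = -288.
Gradient descent moves in the -F' direction, i.e. w is increasing.
The nearest critical point in that direction is w = -2, where F'' = 24 > 0 (a local minimum). The iterate converges there.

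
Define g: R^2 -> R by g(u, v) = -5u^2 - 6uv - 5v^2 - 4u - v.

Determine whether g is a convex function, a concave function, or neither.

g is quadratic, so its Hessian is the constant matrix H = [[-10, -6], [-6, -10]].
det(H) = 64, tr(H) = -20.
det(H) > 0 and tr(H) < 0, so H is negative definite everywhere: concave.

concave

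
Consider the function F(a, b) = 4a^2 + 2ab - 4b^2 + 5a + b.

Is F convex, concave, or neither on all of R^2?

neither

F is quadratic, so its Hessian is the constant matrix H = [[8, 2], [2, -8]].
det(H) = -68, tr(H) = 0.
det(H) < 0, so H is indefinite: neither convex nor concave.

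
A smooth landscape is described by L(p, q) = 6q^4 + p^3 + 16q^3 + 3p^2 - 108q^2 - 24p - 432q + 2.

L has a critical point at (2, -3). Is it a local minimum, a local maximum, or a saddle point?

The mixed partial ∂²L/∂p∂q is 0, so the Hessian at any point is diag(L_pp, L_qq) = diag(6(p + 1), 24(3q^2 + 4q - 9)).
At (2, -3): H = diag(18, 144).
Both eigenvalues are positive, so H is positive definite: a local minimum.

local minimum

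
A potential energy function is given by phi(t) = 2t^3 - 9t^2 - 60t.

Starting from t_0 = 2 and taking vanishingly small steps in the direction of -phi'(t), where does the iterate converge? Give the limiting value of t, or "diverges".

phi'(t) = 6(t - 5)(t + 2), so phi'(2) = -72.
Gradient descent moves in the -phi' direction, i.e. t is increasing.
The nearest critical point in that direction is t = 5, where phi'' = 42 > 0 (a local minimum). The iterate converges there.

5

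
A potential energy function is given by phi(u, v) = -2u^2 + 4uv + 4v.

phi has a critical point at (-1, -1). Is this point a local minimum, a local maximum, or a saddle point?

The Hessian of phi is constant: H = [[-4, 4], [4, 0]].
det(H) = (-4)·0 − 4² = -16.
Since det(H) < 0, H is indefinite and the critical point is a saddle point.

saddle point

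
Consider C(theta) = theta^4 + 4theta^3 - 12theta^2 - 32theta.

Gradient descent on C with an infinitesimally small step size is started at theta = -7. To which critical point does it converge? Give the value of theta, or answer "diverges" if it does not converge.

-4

C'(theta) = 4(theta - 2)(theta + 1)(theta + 4), so C'(-7) = -648.
Gradient descent moves in the -C' direction, i.e. theta is increasing.
The nearest critical point in that direction is theta = -4, where C'' = 72 > 0 (a local minimum). The iterate converges there.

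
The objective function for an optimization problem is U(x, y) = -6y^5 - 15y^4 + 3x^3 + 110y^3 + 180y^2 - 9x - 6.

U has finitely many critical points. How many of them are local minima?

U separates as a function of x plus a function of y, so ∇U=0 decouples.
∂U/∂x = 9(x - 1)(x + 1) = 0 at x ∈ {-1, 1}; ∂U/∂y = -30y(y - 3)(y + 1)(y + 4) = 0 at y ∈ {-4, -1, 0, 3}.
The Hessian is diagonal: diag(U_xx, U_yy). Second derivatives: U_xx(-1)=-18, U_xx(1)=18; U_yy(-4)=2520, U_yy(-1)=-360, U_yy(0)=360, U_yy(3)=-2520.
Local minima occur where both diagonal entries positive: (1, -4), (1, 0). Count: 2.

2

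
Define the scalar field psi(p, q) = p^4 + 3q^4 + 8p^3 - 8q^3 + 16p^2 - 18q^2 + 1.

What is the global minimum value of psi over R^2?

psi(p,q) separates as A(p) + B(q) + 1, so its minimum is min A + min B + 1.
A'(p) = 4p(p + 2)(p + 4) vanishes at p ∈ {-4, -2, 0}; B'(q) = 12q(q - 3)(q + 1) vanishes at q ∈ {-1, 0, 3}.
Local minima of A (where A''>0): A(-4)=0, A(0)=0. Local minima of B: B(-1)=-7, B(3)=-135.
So the global minimum of psi is A(-4) + B(3) + 1 = 0 − 135 + 1 = -134, attained at (-4, 3).

-134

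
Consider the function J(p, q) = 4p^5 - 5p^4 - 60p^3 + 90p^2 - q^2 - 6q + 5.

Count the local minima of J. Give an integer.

J separates as a function of p plus a function of q, so ∇J=0 decouples.
∂J/∂p = 20p(p - 3)(p - 1)(p + 3) = 0 at p ∈ {-3, 0, 1, 3}; ∂J/∂q = -2(q + 3) = 0 at q ∈ {-3}.
The Hessian is diagonal: diag(J_pp, J_qq). Second derivatives: J_pp(-3)=-1440, J_pp(0)=180, J_pp(1)=-160, J_pp(3)=720; J_qq(-3)=-2.
Local minima occur where both diagonal entries positive: none. Count: 0.

0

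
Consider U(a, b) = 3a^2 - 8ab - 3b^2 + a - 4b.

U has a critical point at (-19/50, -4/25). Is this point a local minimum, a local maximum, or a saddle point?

The Hessian of U is constant: H = [[6, -8], [-8, -6]].
det(H) = 6·(-6) − (-8)² = -100.
Since det(H) < 0, H is indefinite and the critical point is a saddle point.

saddle point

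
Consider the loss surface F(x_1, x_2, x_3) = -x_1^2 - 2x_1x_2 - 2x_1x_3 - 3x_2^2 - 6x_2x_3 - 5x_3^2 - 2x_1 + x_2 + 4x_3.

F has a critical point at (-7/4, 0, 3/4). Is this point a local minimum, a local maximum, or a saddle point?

local maximum

The Hessian is constant: H = [[-2, -2, -2], [-2, -6, -6], [-2, -6, -10]].
Leading principal minors: Δ₁ = -2, Δ₂ = 8, Δ₃ = -32.
The minors alternate sign starting negative (−, +, −), so H is negative definite: a local maximum.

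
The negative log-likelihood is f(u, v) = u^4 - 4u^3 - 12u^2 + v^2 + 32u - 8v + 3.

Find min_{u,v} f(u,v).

-77

f(u,v) separates as P(u) + Q(v) + 3, so its minimum is min P + min Q + 3.
P'(u) = 4(u - 4)(u - 1)(u + 2) vanishes at u ∈ {-2, 1, 4}; Q'(v) = 2v - 8 vanishes at v ∈ {4}.
Local minima of P (where P''>0): P(-2)=-64, P(4)=-64. Local minima of Q: Q(4)=-16.
So the global minimum of f is P(-2) + Q(4) + 3 = -64 − 16 + 3 = -77, attained at (-2, 4).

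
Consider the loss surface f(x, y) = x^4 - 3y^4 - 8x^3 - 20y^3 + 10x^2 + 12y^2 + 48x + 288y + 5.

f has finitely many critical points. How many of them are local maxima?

2

f separates as a function of x plus a function of y, so ∇f=0 decouples.
∂f/∂x = 4(x - 4)(x - 3)(x + 1) = 0 at x ∈ {-1, 3, 4}; ∂f/∂y = -12(y - 2)(y + 3)(y + 4) = 0 at y ∈ {-4, -3, 2}.
The Hessian is diagonal: diag(f_xx, f_yy). Second derivatives: f_xx(-1)=80, f_xx(3)=-16, f_xx(4)=20; f_yy(-4)=-72, f_yy(-3)=60, f_yy(2)=-360.
Local maxima occur where both diagonal entries negative: (3, -4), (3, 2). Count: 2.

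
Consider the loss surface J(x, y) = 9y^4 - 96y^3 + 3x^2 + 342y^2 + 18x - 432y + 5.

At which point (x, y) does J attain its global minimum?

J(x,y) separates as P(x) + Q(y) + 5, so its minimum is min P + min Q + 5.
P'(x) = 6x + 18 vanishes at x ∈ {-3}; Q'(y) = 36(y - 4)(y - 3)(y - 1) vanishes at y ∈ {1, 3, 4}.
Local minima of P (where P''>0): P(-3)=-27. Local minima of Q: Q(1)=-177, Q(4)=-96.
So the global minimum of J is P(-3) + Q(1) + 5 = -27 − 177 + 5 = -199, attained at (-3, 1).

(-3, 1)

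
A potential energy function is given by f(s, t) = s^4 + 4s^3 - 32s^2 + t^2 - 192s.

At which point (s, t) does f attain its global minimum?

(4, 0)

f(s,t) separates as P(s) + Q(t), so its minimum is min P + min Q.
P'(s) = 4(s - 4)(s + 3)(s + 4) vanishes at s ∈ {-4, -3, 4}; Q'(t) = 2t vanishes at t ∈ {0}.
Local minima of P (where P''>0): P(-4)=256, P(4)=-768. Local minima of Q: Q(0)=0.
So the global minimum of f is P(4) + Q(0) = -768 + 0 = -768, attained at (4, 0).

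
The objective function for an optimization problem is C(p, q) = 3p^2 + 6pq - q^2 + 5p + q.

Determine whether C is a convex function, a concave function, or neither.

neither

C is quadratic, so its Hessian is the constant matrix H = [[6, 6], [6, -2]].
det(H) = -48, tr(H) = 4.
det(H) < 0, so H is indefinite: neither convex nor concave.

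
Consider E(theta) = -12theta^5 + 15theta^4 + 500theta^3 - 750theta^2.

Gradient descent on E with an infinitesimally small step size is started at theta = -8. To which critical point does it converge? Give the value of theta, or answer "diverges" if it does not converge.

E'(theta) = -60theta(theta - 5)(theta - 1)(theta + 5), so E'(-8) = -168480.
Gradient descent moves in the -E' direction, i.e. theta is increasing.
The nearest critical point in that direction is theta = -5, where E'' = 18000 > 0 (a local minimum). The iterate converges there.

-5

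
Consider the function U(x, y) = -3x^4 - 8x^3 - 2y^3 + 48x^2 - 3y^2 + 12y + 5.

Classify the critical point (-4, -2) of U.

The mixed partial ∂²U/∂x∂y is 0, so the Hessian at any point is diag(U_xx, U_yy) = diag(12(-3x^2 - 4x + 8), -6(2y + 1)).
At (-4, -2): H = diag(-288, 18).
The eigenvalues have opposite signs, so H is indefinite: a saddle point.

saddle point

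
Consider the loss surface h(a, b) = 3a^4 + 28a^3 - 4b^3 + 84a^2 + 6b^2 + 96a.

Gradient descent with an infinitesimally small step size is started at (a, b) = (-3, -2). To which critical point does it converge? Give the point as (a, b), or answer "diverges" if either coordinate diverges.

(-4, 0)

h is separable, so gradient descent decouples: a follows -∂h/∂a, b follows -∂h/∂b.
∂h/∂a = 12(a + 1)(a + 2)(a + 4); at a=-3 this is 24, so a decreases.
∂h/∂b = -12b(b - 1); at b=-2 this is -72, so b increases.
a converges to its nearest critical value -4 (a local min of the a-part); b converges to 0. The iterate converges to (-4, 0).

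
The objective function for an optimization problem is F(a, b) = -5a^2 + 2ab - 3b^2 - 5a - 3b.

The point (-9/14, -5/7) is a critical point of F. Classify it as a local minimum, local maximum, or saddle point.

local maximum

The Hessian of F is constant: H = [[-10, 2], [2, -6]].
det(H) = (-10)·(-6) − 2² = 56.
det(H) > 0 and tr(H) = -16 < 0, so H is negative definite and the point is a local maximum.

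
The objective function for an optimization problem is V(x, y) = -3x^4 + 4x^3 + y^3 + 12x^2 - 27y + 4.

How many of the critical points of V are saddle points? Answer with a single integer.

V separates as a function of x plus a function of y, so ∇V=0 decouples.
∂V/∂x = -12x(x - 2)(x + 1) = 0 at x ∈ {-1, 0, 2}; ∂V/∂y = 3(y - 3)(y + 3) = 0 at y ∈ {-3, 3}.
The Hessian is diagonal: diag(V_xx, V_yy). Second derivatives: V_xx(-1)=-36, V_xx(0)=24, V_xx(2)=-72; V_yy(-3)=-18, V_yy(3)=18.
Saddle points occur where the two diagonal entries have opposite signs: (-1, 3), (0, -3), (2, 3). Count: 3.

3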